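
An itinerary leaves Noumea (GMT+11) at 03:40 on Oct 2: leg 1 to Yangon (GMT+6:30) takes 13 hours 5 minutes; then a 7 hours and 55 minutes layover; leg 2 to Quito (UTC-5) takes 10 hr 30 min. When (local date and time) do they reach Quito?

Convert departure to UTC: 03:40 − 11:00 = 16:40 UTC on Oct 1.
Add 13 hours 5 minutes leg 1 → 05:45 UTC (Oct 2).
Add 7 hours 55 minutes layover in Yangon → 13:40 UTC.
Add 10 hours and 30 minutes leg 2 → 00:10 UTC (Oct 3).
Quito is UTC−5:00, so local arrival = 00:10 − 5:00 = 19:10 on Oct 2.

19:10 on October 2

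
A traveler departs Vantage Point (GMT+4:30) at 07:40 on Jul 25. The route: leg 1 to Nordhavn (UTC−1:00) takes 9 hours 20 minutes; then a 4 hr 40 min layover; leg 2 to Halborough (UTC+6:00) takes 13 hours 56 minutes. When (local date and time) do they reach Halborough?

13:06 on Jul 26

Convert departure to UTC: 07:40 − 4:30 = 03:10 UTC on Jul 25.
Add 9 hours 20 minutes leg 1 → 12:30 UTC.
Add 4 hours 40 minutes layover in Nordhavn → 17:10 UTC.
Add 13 hours and 56 minutes leg 2 → 07:06 UTC (Jul 26).
Halborough is UTC+6:00, so local arrival = 07:06 + 6:00 = 13:06 on Jul 26.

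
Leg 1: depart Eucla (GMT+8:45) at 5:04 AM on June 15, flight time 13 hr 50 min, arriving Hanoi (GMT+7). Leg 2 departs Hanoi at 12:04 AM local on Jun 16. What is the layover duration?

Convert departure to UTC: 5:04 AM − 8:45 = 8:19 PM UTC on Jun 14.
Add 13 hours 50 minutes flight time → 10:09 AM UTC (Jun 15).
Hanoi is UTC+7:00, so local arrival = 10:09 AM + 7:00 = 5:09 PM on Jun 15.
Layover = 12:04 AM − 5:09 PM (+1 day) = 6 hours 55 minutes.

6 hours 55 minutes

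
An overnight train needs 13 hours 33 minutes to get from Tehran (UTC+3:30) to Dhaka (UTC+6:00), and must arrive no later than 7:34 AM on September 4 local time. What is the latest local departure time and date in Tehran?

Target arrival in UTC: 7:34 AM − 6:00 = 1:34 AM on Sep 4.
Subtract 13 hours and 33 minutes → departure 12:01 PM UTC on Sep 3.
Tehran is UTC+3:30: 12:01 PM + 3:30 = 3:31 PM on Sep 3.

3:31 PM on Sep 3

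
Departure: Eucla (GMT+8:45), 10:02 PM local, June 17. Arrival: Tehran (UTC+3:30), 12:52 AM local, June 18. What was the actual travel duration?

Departure in UTC: 10:02 PM − 8:45 = 1:17 PM on Jun 17.
Arrival in UTC: 12:52 AM − 3:30 = 9:22 PM on Jun 17.
Elapsed = 9:22 PM − 1:17 PM = 8 hours 5 minutes.

8 hours 5 minutes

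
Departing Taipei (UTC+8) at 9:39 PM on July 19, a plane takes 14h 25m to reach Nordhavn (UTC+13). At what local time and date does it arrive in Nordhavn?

5:04 PM on July 20

Convert departure to UTC: 9:39 PM − 8:00 = 1:39 PM UTC on Jul 19.
Add 14 hours and 25 minutes travel time → 4:04 AM UTC (Jul 20).
Nordhavn is UTC+13:00, so local arrival = 4:04 AM + 13:00 = 5:04 PM on Jul 20.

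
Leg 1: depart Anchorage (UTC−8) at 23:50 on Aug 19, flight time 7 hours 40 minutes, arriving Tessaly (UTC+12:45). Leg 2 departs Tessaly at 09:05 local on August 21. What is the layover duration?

Convert departure to UTC: 23:50 + 8:00 = 07:50 UTC on Aug 20.
Add 7 hours and 40 minutes flight time → 15:30 UTC.
Tessaly is UTC+12:45, so local arrival = 15:30 + 12:45 = 04:15 on Aug 21.
Layover = 09:05 − 04:15 = 4 hours 50 minutes.

4 hours 50 minutes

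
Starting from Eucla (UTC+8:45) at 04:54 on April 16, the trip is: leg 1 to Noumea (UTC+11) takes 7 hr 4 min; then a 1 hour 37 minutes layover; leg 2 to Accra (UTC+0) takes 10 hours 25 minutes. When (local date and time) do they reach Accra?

Convert departure to UTC: 04:54 − 8:45 = 20:09 UTC on Apr 15.
Add 7 hours 4 minutes leg 1 → 03:13 UTC (Apr 16).
Add 1 hour 37 minutes layover in Noumea → 04:50 UTC.
Add 10 hours 25 minutes leg 2 → 15:15 UTC.
Accra is UTC+0, so local arrival is the same: 15:15 on Apr 16.

15:15 on April 16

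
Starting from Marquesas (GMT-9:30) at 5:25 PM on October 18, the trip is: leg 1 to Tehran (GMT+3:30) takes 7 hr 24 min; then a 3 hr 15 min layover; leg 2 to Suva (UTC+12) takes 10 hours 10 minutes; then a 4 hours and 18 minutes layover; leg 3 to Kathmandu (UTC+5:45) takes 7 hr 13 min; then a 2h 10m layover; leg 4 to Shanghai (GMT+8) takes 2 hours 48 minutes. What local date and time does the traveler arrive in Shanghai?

Convert departure to UTC: 5:25 PM + 9:30 = 2:55 AM UTC on Oct 19.
Add 7 hours and 24 minutes leg 1 → 10:19 AM UTC.
Add 3 hours 15 minutes layover in Tehran → 1:34 PM UTC.
Add 10 hours 10 minutes leg 2 → 11:44 PM UTC.
Add 4 hours 18 minutes layover in Suva → 4:02 AM UTC (Oct 20).
Add 7 hours and 13 minutes leg 3 → 11:15 AM UTC.
Add 2 hours 10 minutes layover in Kathmandu → 1:25 PM UTC.
Add 2 hours and 48 minutes leg 4 → 4:13 PM UTC.
Shanghai is UTC+8:00, so local arrival = 4:13 PM + 8:00 = 12:13 AM on Oct 21.

12:13 AM on October 21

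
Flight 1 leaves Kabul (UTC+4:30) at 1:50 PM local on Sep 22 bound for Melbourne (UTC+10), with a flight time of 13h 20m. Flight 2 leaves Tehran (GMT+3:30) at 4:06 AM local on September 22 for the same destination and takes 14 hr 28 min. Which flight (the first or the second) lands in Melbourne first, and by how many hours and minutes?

the second, by 7 hours 36 minutes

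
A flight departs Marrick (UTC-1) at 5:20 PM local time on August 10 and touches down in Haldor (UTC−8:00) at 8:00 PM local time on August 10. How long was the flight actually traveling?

9 hours 40 minutes

Departure in UTC: 5:20 PM + 1:00 = 6:20 PM on Aug 10.
Arrival in UTC: 8:00 PM + 8:00 = 4:00 AM on Aug 11.
Elapsed = 4:00 AM − 6:20 PM (+1 day) = 9 hours 40 minutes.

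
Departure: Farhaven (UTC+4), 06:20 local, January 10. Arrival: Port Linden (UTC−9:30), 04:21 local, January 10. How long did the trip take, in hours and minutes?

Departure in UTC: 06:20 − 4:00 = 02:20 on Jan 10.
Arrival in UTC: 04:21 + 9:30 = 13:51 on Jan 10.
Elapsed = 13:51 − 02:20 = 11 hours 31 minutes.

11 hours 31 minutes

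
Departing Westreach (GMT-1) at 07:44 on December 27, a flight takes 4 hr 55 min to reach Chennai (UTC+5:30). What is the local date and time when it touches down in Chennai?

Chennai is 6:30 ahead of Westreach.
After 4 hours and 55 minutes it is 12:39 in Westreach.
Shift by the zone difference: 12:39 + 6:30 = 19:09 on Dec 27 in Chennai.

19:09 on Dec 27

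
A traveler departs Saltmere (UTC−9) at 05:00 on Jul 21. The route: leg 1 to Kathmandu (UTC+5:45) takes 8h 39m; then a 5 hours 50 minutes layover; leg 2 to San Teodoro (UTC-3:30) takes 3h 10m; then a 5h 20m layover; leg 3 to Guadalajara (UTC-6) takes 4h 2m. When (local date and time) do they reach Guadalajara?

Convert departure to UTC: 05:00 + 9:00 = 14:00 UTC on Jul 21.
Add 8 hours and 39 minutes leg 1 → 22:39 UTC.
Add 5 hours 50 minutes layover in Kathmandu → 04:29 UTC (Jul 22).
Add 3 hours and 10 minutes leg 2 → 07:39 UTC.
Add 5 hours and 20 minutes layover in San Teodoro → 12:59 UTC.
Add 4 hours 2 minutes leg 3 → 17:01 UTC.
Guadalajara is UTC−6:00, so local arrival = 17:01 − 6:00 = 11:01 on Jul 22.

11:01 on July 22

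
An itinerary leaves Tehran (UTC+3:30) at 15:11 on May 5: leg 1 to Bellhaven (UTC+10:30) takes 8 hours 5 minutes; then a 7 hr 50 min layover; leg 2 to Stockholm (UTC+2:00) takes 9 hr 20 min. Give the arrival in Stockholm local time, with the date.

Convert departure to UTC: 15:11 − 3:30 = 11:41 UTC on May 5.
Add 8 hours and 5 minutes leg 1 → 19:46 UTC.
Add 7 hours and 50 minutes layover in Bellhaven → 03:36 UTC (May 6).
Add 9 hours and 20 minutes leg 2 → 12:56 UTC.
Stockholm is UTC+2:00, so local arrival = 12:56 + 2:00 = 14:56 on May 6.

14:56 on May 6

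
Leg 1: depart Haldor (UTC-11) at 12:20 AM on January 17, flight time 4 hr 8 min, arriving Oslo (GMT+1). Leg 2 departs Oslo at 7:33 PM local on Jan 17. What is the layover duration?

3 hours 5 minutes

Convert departure to UTC: 12:20 AM + 11:00 = 11:20 AM UTC on Jan 17.
Add 4 hours and 8 minutes flight time → 3:28 PM UTC.
Oslo is UTC+1:00, so local arrival = 3:28 PM + 1:00 = 4:28 PM on Jan 17.
Layover = 7:33 PM − 4:28 PM = 3 hours 5 minutes.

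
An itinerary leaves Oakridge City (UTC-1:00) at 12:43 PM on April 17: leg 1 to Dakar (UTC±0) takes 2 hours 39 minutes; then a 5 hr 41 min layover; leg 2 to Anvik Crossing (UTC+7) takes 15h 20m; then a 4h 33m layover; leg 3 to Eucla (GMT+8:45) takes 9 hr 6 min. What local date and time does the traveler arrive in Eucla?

11:47 AM on April 19

Convert departure to UTC: 12:43 PM + 1:00 = 1:43 PM UTC on Apr 17.
Add 2 hours 39 minutes leg 1 → 4:22 PM UTC.
Add 5 hours 41 minutes layover in Dakar → 10:03 PM UTC.
Add 15 hours 20 minutes leg 2 → 1:23 PM UTC (Apr 18).
Add 4 hours and 33 minutes layover in Anvik Crossing → 5:56 PM UTC.
Add 9 hours and 6 minutes leg 3 → 3:02 AM UTC (Apr 19).
Eucla is UTC+8:45, so local arrival = 3:02 AM + 8:45 = 11:47 AM on Apr 19.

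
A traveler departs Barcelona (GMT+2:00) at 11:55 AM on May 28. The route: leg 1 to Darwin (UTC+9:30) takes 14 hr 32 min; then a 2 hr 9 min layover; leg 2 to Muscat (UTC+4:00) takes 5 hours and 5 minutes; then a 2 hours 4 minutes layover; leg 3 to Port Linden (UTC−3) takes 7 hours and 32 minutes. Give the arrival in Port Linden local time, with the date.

2:17 PM on May 29

Convert departure to UTC: 11:55 AM − 2:00 = 9:55 AM UTC on May 28.
Add 14 hours and 32 minutes leg 1 → 12:27 AM UTC (May 29).
Add 2 hours 9 minutes layover in Darwin → 2:36 AM UTC.
Add 5 hours 5 minutes leg 2 → 7:41 AM UTC.
Add 2 hours 4 minutes layover in Muscat → 9:45 AM UTC.
Add 7 hours and 32 minutes leg 3 → 5:17 PM UTC.
Port Linden is UTC−3:00, so local arrival = 5:17 PM − 3:00 = 2:17 PM on May 29.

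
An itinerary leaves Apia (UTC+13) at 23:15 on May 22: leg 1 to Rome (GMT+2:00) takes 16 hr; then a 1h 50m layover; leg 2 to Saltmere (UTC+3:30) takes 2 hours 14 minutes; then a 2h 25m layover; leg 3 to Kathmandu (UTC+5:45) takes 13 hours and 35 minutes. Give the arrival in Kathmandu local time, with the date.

04:04 on May 24

Convert departure to UTC: 23:15 − 13:00 = 10:15 UTC on May 22.
Add 16 hours leg 1 → 02:15 UTC (May 23).
Add 1 hour 50 minutes layover in Rome → 04:05 UTC.
Add 2 hours 14 minutes leg 2 → 06:19 UTC.
Add 2 hours and 25 minutes layover in Saltmere → 08:44 UTC.
Add 13 hours 35 minutes leg 3 → 22:19 UTC.
Kathmandu is UTC+5:45, so local arrival = 22:19 + 5:45 = 04:04 on May 24.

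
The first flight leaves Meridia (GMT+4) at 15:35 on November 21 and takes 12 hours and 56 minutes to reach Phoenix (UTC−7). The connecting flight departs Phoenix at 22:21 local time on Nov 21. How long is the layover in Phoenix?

4 hours 50 minutes

Convert departure to UTC: 15:35 − 4:00 = 11:35 UTC on Nov 21.
Add 12 hours 56 minutes flight time → 00:31 UTC (Nov 22).
Phoenix is UTC−7:00, so local arrival = 00:31 − 7:00 = 17:31 on Nov 21.
Layover = 22:21 − 17:31 = 4 hours 50 minutes.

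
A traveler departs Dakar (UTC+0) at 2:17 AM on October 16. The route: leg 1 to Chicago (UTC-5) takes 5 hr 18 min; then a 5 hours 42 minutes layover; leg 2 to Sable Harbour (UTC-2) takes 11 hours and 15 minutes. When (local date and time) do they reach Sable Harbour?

Dakar is at UTC+0, so departure is already 2:17 AM UTC on Oct 16.
Add 5 hours and 18 minutes leg 1 → 7:35 AM UTC.
Add 5 hours and 42 minutes layover in Chicago → 1:17 PM UTC.
Add 11 hours 15 minutes leg 2 → 12:32 AM UTC (Oct 17).
Sable Harbour is UTC−2:00, so local arrival = 12:32 AM − 2:00 = 10:32 PM on Oct 16.

10:32 PM on October 16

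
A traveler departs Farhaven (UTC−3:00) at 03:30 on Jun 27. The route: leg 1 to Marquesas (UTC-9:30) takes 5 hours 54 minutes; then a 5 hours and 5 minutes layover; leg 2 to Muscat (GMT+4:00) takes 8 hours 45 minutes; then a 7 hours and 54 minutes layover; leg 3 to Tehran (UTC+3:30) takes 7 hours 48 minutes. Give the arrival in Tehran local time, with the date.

Convert departure to UTC: 03:30 + 3:00 = 06:30 UTC on Jun 27.
Add 5 hours and 54 minutes leg 1 → 12:24 UTC.
Add 5 hours 5 minutes layover in Marquesas → 17:29 UTC.
Add 8 hours 45 minutes leg 2 → 02:14 UTC (Jun 28).
Add 7 hours and 54 minutes layover in Muscat → 10:08 UTC.
Add 7 hours and 48 minutes leg 3 → 17:56 UTC.
Tehran is UTC+3:30, so local arrival = 17:56 + 3:30 = 21:26 on Jun 28.

21:26 on June 28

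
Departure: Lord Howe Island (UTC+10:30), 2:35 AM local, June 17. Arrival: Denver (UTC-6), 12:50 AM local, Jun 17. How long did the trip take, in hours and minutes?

14 hours 45 minutes

Denver is 16:30 behind Lord Howe Island.
Clock-face elapsed time (ignoring zones) is −1 hour 45 minutes.
Actual elapsed = −1 hour 45 minutes + 16:30 = 14 hours 45 minutes.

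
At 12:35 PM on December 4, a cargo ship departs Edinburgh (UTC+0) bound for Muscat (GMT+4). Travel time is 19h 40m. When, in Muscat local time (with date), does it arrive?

12:15 PM on December 5

Edinburgh is at UTC+0, so departure is already 12:35 PM UTC on Dec 4.
Add 19 hours 40 minutes travel time → 8:15 AM UTC (Dec 5).
Muscat is UTC+4:00, so local arrival = 8:15 AM + 4:00 = 12:15 PM on Dec 5.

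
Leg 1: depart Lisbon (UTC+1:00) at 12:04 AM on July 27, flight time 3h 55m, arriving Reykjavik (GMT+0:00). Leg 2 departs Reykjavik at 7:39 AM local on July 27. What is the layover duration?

4 hours 40 minutes

Convert departure to UTC: 12:04 AM − 1:00 = 11:04 PM UTC on Jul 26.
Add 3 hours 55 minutes flight time → 2:59 AM UTC (Jul 27).
Reykjavik is UTC+0, so local arrival is the same: 2:59 AM on Jul 27.
Layover = 7:39 AM − 2:59 AM = 4 hours 40 minutes.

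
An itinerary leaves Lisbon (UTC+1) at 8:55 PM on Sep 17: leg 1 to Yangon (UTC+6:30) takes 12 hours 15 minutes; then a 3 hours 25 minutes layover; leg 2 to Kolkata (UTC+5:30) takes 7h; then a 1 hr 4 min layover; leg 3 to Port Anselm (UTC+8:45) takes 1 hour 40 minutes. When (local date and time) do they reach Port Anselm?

6:04 AM on Sep 19

Convert departure to UTC: 8:55 PM − 1:00 = 7:55 PM UTC on Sep 17.
Add 12 hours and 15 minutes leg 1 → 8:10 AM UTC (Sep 18).
Add 3 hours and 25 minutes layover in Yangon → 11:35 AM UTC.
Add 7 hours leg 2 → 6:35 PM UTC.
Add 1 hour and 4 minutes layover in Kolkata → 7:39 PM UTC.
Add 1 hour 40 minutes leg 3 → 9:19 PM UTC.
Port Anselm is UTC+8:45, so local arrival = 9:19 PM + 8:45 = 6:04 AM on Sep 19.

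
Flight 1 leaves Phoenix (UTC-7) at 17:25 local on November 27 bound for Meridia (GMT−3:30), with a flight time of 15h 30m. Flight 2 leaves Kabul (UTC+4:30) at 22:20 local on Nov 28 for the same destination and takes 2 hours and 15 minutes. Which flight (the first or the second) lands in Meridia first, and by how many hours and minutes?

the first, by 4 hours 10 minutes

Flight 1 in UTC: 17:25 + 7:00 = 00:25 on Nov 28.
+15 hours and 30 minutes → arrive 15:55 UTC on Nov 28.
Flight 2 in UTC: 22:20 − 4:30 = 17:50 on Nov 28.
+2 hours 15 minutes → arrive 20:05 UTC on Nov 28.
Flight 1 lands earlier by 4 hours 10 minutes.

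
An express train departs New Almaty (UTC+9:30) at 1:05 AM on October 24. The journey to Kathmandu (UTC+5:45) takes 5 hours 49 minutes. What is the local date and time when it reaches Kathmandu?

Kathmandu is 3:45 behind New Almaty.
After 5 hours and 49 minutes it is 6:54 AM in New Almaty.
Shift by the zone difference: 6:54 AM − 3:45 = 3:09 AM on Oct 24 in Kathmandu.

3:09 AM on October 24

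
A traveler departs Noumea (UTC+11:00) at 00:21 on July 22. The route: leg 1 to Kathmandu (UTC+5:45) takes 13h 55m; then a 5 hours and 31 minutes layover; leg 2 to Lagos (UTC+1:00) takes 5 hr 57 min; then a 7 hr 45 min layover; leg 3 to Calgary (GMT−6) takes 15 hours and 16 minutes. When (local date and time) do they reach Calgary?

07:45 on July 23

Convert departure to UTC: 00:21 − 11:00 = 13:21 UTC on Jul 21.
Add 13 hours and 55 minutes leg 1 → 03:16 UTC (Jul 22).
Add 5 hours and 31 minutes layover in Kathmandu → 08:47 UTC.
Add 5 hours 57 minutes leg 2 → 14:44 UTC.
Add 7 hours and 45 minutes layover in Lagos → 22:29 UTC.
Add 15 hours 16 minutes leg 3 → 13:45 UTC (Jul 23).
Calgary is UTC−6:00, so local arrival = 13:45 − 6:00 = 07:45 on Jul 23.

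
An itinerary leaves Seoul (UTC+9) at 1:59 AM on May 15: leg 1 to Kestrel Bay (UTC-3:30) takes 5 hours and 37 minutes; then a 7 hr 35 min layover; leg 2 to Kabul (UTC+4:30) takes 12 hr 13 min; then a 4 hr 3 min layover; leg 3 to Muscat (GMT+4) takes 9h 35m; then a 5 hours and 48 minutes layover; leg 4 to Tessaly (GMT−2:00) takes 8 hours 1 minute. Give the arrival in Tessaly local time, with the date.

Convert departure to UTC: 1:59 AM − 9:00 = 4:59 PM UTC on May 14.
Add 5 hours 37 minutes leg 1 → 10:36 PM UTC.
Add 7 hours 35 minutes layover in Kestrel Bay → 6:11 AM UTC (May 15).
Add 12 hours and 13 minutes leg 2 → 6:24 PM UTC.
Add 4 hours 3 minutes layover in Kabul → 10:27 PM UTC.
Add 9 hours 35 minutes leg 3 → 8:02 AM UTC (May 16).
Add 5 hours 48 minutes layover in Muscat → 1:50 PM UTC.
Add 8 hours 1 minute leg 4 → 9:51 PM UTC.
Tessaly is UTC−2:00, so local arrival = 9:51 PM − 2:00 = 7:51 PM on May 16.

7:51 PM on May 16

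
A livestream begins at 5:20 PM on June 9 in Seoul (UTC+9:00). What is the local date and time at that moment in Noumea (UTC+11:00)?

7:20 PM on June 9

In UTC: 5:20 PM − 9:00 = 8:20 AM on Jun 9.
Noumea is UTC+11:00: 8:20 AM + 11:00 = 7:20 PM on Jun 9.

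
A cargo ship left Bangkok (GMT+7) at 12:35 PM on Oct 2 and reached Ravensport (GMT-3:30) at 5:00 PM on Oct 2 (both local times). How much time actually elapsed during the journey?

14 hours 55 minutes

Departure in UTC: 12:35 PM − 7:00 = 5:35 AM on Oct 2.
Arrival in UTC: 5:00 PM + 3:30 = 8:30 PM on Oct 2.
Elapsed = 8:30 PM − 5:35 AM = 14 hours 55 minutes.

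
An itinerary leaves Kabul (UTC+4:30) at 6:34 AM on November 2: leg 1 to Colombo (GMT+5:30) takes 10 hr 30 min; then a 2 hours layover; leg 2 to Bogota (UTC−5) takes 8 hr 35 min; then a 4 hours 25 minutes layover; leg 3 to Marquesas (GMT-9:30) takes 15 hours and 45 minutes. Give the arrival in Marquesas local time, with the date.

9:49 AM on Nov 3

Convert departure to UTC: 6:34 AM − 4:30 = 2:04 AM UTC on Nov 2.
Add 10 hours 30 minutes leg 1 → 12:34 PM UTC.
Add 2 hours layover in Colombo → 2:34 PM UTC.
Add 8 hours 35 minutes leg 2 → 11:09 PM UTC.
Add 4 hours and 25 minutes layover in Bogota → 3:34 AM UTC (Nov 3).
Add 15 hours and 45 minutes leg 3 → 7:19 PM UTC.
Marquesas is UTC−9:30, so local arrival = 7:19 PM − 9:30 = 9:49 AM on Nov 3.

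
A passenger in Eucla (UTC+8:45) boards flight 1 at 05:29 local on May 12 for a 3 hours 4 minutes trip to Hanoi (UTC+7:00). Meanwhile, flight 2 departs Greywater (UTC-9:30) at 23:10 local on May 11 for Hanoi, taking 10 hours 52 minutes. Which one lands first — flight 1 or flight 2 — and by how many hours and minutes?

the first, by 19 hours 44 minutes

Flight 1 in UTC: 05:29 − 8:45 = 20:44 on May 11.
+3 hours and 4 minutes → arrive 23:48 UTC on May 11.
Flight 2 in UTC: 23:10 + 9:30 = 08:40 on May 12.
+10 hours 52 minutes → arrive 19:32 UTC on May 12.
Flight 1 lands earlier by 19 hours 44 minutes.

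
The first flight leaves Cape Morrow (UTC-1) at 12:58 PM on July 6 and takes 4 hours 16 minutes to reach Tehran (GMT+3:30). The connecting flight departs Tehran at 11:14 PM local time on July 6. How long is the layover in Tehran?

Convert departure to UTC: 12:58 PM + 1:00 = 1:58 PM UTC on Jul 6.
Add 4 hours and 16 minutes flight time → 6:14 PM UTC.
Tehran is UTC+3:30, so local arrival = 6:14 PM + 3:30 = 9:44 PM on Jul 6.
Layover = 11:14 PM − 9:44 PM = 1 hour 30 minutes.

1 hour 30 minutes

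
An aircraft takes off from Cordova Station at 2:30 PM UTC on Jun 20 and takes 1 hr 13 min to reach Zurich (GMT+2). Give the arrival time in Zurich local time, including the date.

Departure is given in UTC: 2:30 PM on Jun 20.
Add 1 hour 13 minutes → 3:43 PM UTC.
Zurich is UTC+2:00: 3:43 PM + 2:00 = 5:43 PM on Jun 20.

5:43 PM on June 20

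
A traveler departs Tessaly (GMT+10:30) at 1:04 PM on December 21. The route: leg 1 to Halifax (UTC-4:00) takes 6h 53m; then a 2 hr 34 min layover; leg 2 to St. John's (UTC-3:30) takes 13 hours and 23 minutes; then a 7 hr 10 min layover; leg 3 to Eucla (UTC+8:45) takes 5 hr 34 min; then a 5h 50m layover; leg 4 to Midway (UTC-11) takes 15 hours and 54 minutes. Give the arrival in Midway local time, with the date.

12:52 AM on Dec 23

Convert departure to UTC: 1:04 PM − 10:30 = 2:34 AM UTC on Dec 21.
Add 6 hours and 53 minutes leg 1 → 9:27 AM UTC.
Add 2 hours 34 minutes layover in Halifax → 12:01 PM UTC.
Add 13 hours 23 minutes leg 2 → 1:24 AM UTC (Dec 22).
Add 7 hours and 10 minutes layover in St. John's → 8:34 AM UTC.
Add 5 hours 34 minutes leg 3 → 2:08 PM UTC.
Add 5 hours and 50 minutes layover in Eucla → 7:58 PM UTC.
Add 15 hours 54 minutes leg 4 → 11:52 AM UTC (Dec 23).
Midway is UTC−11:00, so local arrival = 11:52 AM − 11:00 = 12:52 AM on Dec 23.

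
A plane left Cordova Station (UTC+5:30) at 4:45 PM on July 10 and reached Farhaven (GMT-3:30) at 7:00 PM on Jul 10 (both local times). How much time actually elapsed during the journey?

11 hours 15 minutes

Departure in UTC: 4:45 PM − 5:30 = 11:15 AM on Jul 10.
Arrival in UTC: 7:00 PM + 3:30 = 10:30 PM on Jul 10.
Elapsed = 10:30 PM − 11:15 AM = 11 hours 15 minutes.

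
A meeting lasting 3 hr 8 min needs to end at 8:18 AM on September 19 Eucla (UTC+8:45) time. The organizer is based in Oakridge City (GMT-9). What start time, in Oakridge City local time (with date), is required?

11:25 AM on Sep 18

Target end time in UTC: 8:18 AM − 8:45 = 11:33 PM on Sep 18.
Subtract 3 hours and 8 minutes → start 8:25 PM UTC on Sep 18.
Oakridge City is UTC−9:00: 8:25 PM − 9:00 = 11:25 AM on Sep 18.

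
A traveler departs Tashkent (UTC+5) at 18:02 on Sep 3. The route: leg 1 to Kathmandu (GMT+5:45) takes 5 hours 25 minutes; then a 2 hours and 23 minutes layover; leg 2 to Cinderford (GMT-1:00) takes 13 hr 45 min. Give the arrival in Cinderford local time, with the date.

09:35 on Sep 4

Convert departure to UTC: 18:02 − 5:00 = 13:02 UTC on Sep 3.
Add 5 hours and 25 minutes leg 1 → 18:27 UTC.
Add 2 hours 23 minutes layover in Kathmandu → 20:50 UTC.
Add 13 hours 45 minutes leg 2 → 10:35 UTC (Sep 4).
Cinderford is UTC−1:00, so local arrival = 10:35 − 1:00 = 09:35 on Sep 4.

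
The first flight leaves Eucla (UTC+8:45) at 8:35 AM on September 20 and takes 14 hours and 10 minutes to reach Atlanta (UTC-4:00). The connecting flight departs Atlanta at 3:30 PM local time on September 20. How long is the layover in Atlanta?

Convert departure to UTC: 8:35 AM − 8:45 = 11:50 PM UTC on Sep 19.
Add 14 hours and 10 minutes flight time → 2:00 PM UTC (Sep 20).
Atlanta is UTC−4:00, so local arrival = 2:00 PM − 4:00 = 10:00 AM on Sep 20.
Layover = 3:30 PM − 10:00 AM = 5 hours 30 minutes.

5 hours 30 minutes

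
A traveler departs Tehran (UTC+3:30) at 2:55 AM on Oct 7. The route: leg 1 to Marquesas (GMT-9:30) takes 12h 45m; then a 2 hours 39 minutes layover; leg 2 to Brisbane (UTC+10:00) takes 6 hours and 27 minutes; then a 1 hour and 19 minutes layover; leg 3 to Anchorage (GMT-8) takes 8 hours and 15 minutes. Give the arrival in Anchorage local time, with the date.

10:50 PM on October 7

Convert departure to UTC: 2:55 AM − 3:30 = 11:25 PM UTC on Oct 6.
Add 12 hours 45 minutes leg 1 → 12:10 PM UTC (Oct 7).
Add 2 hours 39 minutes layover in Marquesas → 2:49 PM UTC.
Add 6 hours and 27 minutes leg 2 → 9:16 PM UTC.
Add 1 hour 19 minutes layover in Brisbane → 10:35 PM UTC.
Add 8 hours and 15 minutes leg 3 → 6:50 AM UTC (Oct 8).
Anchorage is UTC−8:00, so local arrival = 6:50 AM − 8:00 = 10:50 PM on Oct 7.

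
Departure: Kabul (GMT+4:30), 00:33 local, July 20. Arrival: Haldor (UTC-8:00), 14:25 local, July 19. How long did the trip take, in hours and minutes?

2 hours 22 minutes

Departure in UTC: 00:33 − 4:30 = 20:03 on Jul 19.
Arrival in UTC: 14:25 + 8:00 = 22:25 on Jul 19.
Elapsed = 22:25 − 20:03 = 2 hours 22 minutes.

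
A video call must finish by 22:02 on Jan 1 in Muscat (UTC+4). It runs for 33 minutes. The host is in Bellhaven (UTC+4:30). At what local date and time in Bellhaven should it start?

21:59 on January 1

Target end time in UTC: 22:02 − 4:00 = 18:02 on Jan 1.
Subtract 33 minutes → start 17:29 UTC on Jan 1.
Bellhaven is UTC+4:30: 17:29 + 4:30 = 21:59 on Jan 1.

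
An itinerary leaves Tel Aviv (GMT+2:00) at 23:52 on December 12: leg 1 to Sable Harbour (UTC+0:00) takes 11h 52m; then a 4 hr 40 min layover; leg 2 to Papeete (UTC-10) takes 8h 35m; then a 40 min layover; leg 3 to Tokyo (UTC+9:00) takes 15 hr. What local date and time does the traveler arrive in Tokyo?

23:39 on December 14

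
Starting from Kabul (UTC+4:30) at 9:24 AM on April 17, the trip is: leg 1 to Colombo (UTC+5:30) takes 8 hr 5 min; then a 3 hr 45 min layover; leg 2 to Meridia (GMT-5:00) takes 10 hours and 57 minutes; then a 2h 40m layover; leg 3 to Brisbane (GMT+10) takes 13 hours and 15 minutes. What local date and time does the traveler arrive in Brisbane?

Convert departure to UTC: 9:24 AM − 4:30 = 4:54 AM UTC on Apr 17.
Add 8 hours and 5 minutes leg 1 → 12:59 PM UTC.
Add 3 hours 45 minutes layover in Colombo → 4:44 PM UTC.
Add 10 hours 57 minutes leg 2 → 3:41 AM UTC (Apr 18).
Add 2 hours 40 minutes layover in Meridia → 6:21 AM UTC.
Add 13 hours 15 minutes leg 3 → 7:36 PM UTC.
Brisbane is UTC+10:00, so local arrival = 7:36 PM + 10:00 = 5:36 AM on Apr 19.

5:36 AM on April 19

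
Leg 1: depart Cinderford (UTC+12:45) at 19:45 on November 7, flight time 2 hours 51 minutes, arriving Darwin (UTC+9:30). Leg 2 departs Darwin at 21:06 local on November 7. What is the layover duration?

1 hour 45 minutes

Convert departure to UTC: 19:45 − 12:45 = 07:00 UTC on Nov 7.
Add 2 hours 51 minutes flight time → 09:51 UTC.
Darwin is UTC+9:30, so local arrival = 09:51 + 9:30 = 19:21 on Nov 7.
Layover = 21:06 − 19:21 = 1 hour 45 minutes.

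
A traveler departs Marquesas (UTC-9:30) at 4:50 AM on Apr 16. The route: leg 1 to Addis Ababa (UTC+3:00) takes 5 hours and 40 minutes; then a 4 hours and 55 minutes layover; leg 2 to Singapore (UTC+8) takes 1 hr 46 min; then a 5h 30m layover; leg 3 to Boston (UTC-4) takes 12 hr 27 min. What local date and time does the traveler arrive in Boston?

Convert departure to UTC: 4:50 AM + 9:30 = 2:20 PM UTC on Apr 16.
Add 5 hours and 40 minutes leg 1 → 8:00 PM UTC.
Add 4 hours 55 minutes layover in Addis Ababa → 12:55 AM UTC (Apr 17).
Add 1 hour 46 minutes leg 2 → 2:41 AM UTC.
Add 5 hours and 30 minutes layover in Singapore → 8:11 AM UTC.
Add 12 hours and 27 minutes leg 3 → 8:38 PM UTC.
Boston is UTC−4:00, so local arrival = 8:38 PM − 4:00 = 4:38 PM on Apr 17.

4:38 PM on April 17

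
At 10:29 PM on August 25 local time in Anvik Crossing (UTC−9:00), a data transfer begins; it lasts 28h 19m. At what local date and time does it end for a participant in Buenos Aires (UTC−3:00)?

Convert start to UTC: 10:29 PM + 9:00 = 7:29 AM UTC on Aug 26.
Add 28 hours and 19 minutes duration → 11:48 AM UTC (Aug 27).
Buenos Aires is UTC−3:00, so local end time = 11:48 AM − 3:00 = 8:48 AM on Aug 27.

8:48 AM on Aug 27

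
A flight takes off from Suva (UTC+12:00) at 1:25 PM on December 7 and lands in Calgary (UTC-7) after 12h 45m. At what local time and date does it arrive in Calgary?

7:10 AM on December 7

Convert departure to UTC: 1:25 PM − 12:00 = 1:25 AM UTC on Dec 7.
Add 12 hours 45 minutes travel time → 2:10 PM UTC.
Calgary is UTC−7:00, so local arrival = 2:10 PM − 7:00 = 7:10 AM on Dec 7.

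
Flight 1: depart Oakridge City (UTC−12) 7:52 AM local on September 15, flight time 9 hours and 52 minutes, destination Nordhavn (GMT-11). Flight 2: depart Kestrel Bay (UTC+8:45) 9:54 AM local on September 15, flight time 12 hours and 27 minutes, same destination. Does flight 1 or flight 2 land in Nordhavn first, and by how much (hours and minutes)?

the second, by 16 hours 8 minutes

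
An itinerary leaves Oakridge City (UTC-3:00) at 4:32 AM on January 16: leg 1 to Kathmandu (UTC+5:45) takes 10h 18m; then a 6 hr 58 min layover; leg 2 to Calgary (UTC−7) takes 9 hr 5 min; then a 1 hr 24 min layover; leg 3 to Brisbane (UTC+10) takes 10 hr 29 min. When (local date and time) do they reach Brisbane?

7:46 AM on Jan 18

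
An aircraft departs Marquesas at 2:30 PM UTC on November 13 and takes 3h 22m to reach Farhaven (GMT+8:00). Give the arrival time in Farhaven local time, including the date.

1:52 AM on Nov 14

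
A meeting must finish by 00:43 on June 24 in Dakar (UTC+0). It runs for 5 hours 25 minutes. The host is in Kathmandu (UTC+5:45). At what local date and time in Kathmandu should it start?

Target end time is already UTC: 00:43 on Jun 24.
Subtract 5 hours 25 minutes → start 19:18 UTC on Jun 23.
Kathmandu is UTC+5:45: 19:18 + 5:45 = 01:03 on Jun 24.

01:03 on Jun 24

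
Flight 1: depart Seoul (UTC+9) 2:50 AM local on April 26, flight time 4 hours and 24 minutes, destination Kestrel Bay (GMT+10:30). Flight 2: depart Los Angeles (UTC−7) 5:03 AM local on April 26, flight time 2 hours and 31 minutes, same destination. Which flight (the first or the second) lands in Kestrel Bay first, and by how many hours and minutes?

the first, by 16 hours 20 minutes

Flight 1 in UTC: 2:50 AM − 9:00 = 5:50 PM on Apr 25.
+4 hours and 24 minutes → arrive 10:14 PM UTC on Apr 25.
Flight 2 in UTC: 5:03 AM + 7:00 = 12:03 PM on Apr 26.
+2 hours and 31 minutes → arrive 2:34 PM UTC on Apr 26.
Flight 1 lands earlier by 16 hours 20 minutes.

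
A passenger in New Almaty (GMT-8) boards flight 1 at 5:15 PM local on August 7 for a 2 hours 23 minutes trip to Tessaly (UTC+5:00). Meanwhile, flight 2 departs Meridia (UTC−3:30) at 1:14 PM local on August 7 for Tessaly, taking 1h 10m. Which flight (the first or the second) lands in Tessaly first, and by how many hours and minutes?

the second, by 9 hours 44 minutes

Flight 1 in UTC: 5:15 PM + 8:00 = 1:15 AM on Aug 8.
+2 hours 23 minutes → arrive 3:38 AM UTC on Aug 8.
Flight 2 in UTC: 1:14 PM + 3:30 = 4:44 PM on Aug 7.
+1 hour 10 minutes → arrive 5:54 PM UTC on Aug 7.
Flight 2 lands earlier by 9 hours 44 minutes.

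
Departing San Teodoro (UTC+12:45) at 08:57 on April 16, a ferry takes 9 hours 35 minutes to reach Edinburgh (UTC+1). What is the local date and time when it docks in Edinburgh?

Convert departure to UTC: 08:57 − 12:45 = 20:12 UTC on Apr 15.
Add 9 hours and 35 minutes travel time → 05:47 UTC (Apr 16).
Edinburgh is UTC+1:00, so local arrival = 05:47 + 1:00 = 06:47 on Apr 16.

06:47 on April 16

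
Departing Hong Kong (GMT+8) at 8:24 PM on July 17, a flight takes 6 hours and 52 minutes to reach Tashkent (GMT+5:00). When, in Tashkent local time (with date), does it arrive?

Convert departure to UTC: 8:24 PM − 8:00 = 12:24 PM UTC on Jul 17.
Add 6 hours 52 minutes travel time → 7:16 PM UTC.
Tashkent is UTC+5:00, so local arrival = 7:16 PM + 5:00 = 12:16 AM on Jul 18.

12:16 AM on Jul 18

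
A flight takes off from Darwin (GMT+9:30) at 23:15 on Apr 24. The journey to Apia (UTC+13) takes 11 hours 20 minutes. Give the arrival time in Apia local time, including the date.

14:05 on April 25

Convert departure to UTC: 23:15 − 9:30 = 13:45 UTC on Apr 24.
Add 11 hours and 20 minutes travel time → 01:05 UTC (Apr 25).
Apia is UTC+13:00, so local arrival = 01:05 + 13:00 = 14:05 on Apr 25.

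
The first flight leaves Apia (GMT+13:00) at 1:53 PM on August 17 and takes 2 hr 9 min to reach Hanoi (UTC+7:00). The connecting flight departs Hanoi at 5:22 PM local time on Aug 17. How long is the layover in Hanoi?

7 hours 20 minutes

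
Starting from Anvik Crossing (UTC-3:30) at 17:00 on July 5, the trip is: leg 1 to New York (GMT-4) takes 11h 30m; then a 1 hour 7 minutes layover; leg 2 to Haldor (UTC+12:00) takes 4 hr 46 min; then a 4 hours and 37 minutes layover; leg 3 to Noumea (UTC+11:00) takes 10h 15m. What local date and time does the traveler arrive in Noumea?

15:45 on July 7

Convert departure to UTC: 17:00 + 3:30 = 20:30 UTC on Jul 5.
Add 11 hours 30 minutes leg 1 → 08:00 UTC (Jul 6).
Add 1 hour 7 minutes layover in New York → 09:07 UTC.
Add 4 hours 46 minutes leg 2 → 13:53 UTC.
Add 4 hours 37 minutes layover in Haldor → 18:30 UTC.
Add 10 hours and 15 minutes leg 3 → 04:45 UTC (Jul 7).
Noumea is UTC+11:00, so local arrival = 04:45 + 11:00 = 15:45 on Jul 7.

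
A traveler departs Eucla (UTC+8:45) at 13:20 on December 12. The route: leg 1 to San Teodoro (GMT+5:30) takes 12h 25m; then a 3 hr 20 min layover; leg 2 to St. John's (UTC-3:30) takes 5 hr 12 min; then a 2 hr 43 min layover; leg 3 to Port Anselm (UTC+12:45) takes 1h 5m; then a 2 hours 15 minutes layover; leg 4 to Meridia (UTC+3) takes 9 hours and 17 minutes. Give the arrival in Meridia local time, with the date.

Convert departure to UTC: 13:20 − 8:45 = 04:35 UTC on Dec 12.
Add 12 hours and 25 minutes leg 1 → 17:00 UTC.
Add 3 hours 20 minutes layover in San Teodoro → 20:20 UTC.
Add 5 hours and 12 minutes leg 2 → 01:32 UTC (Dec 13).
Add 2 hours and 43 minutes layover in St. John's → 04:15 UTC.
Add 1 hour 5 minutes leg 3 → 05:20 UTC.
Add 2 hours and 15 minutes layover in Port Anselm → 07:35 UTC.
Add 9 hours 17 minutes leg 4 → 16:52 UTC.
Meridia is UTC+3:00, so local arrival = 16:52 + 3:00 = 19:52 on Dec 13.

19:52 on December 13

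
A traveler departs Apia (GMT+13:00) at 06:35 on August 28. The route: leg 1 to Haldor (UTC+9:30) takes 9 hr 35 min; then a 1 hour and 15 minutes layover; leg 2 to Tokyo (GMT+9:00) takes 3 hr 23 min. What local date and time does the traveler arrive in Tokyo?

16:48 on August 28

Convert departure to UTC: 06:35 − 13:00 = 17:35 UTC on Aug 27.
Add 9 hours 35 minutes leg 1 → 03:10 UTC (Aug 28).
Add 1 hour and 15 minutes layover in Haldor → 04:25 UTC.
Add 3 hours and 23 minutes leg 2 → 07:48 UTC.
Tokyo is UTC+9:00, so local arrival = 07:48 + 9:00 = 16:48 on Aug 28.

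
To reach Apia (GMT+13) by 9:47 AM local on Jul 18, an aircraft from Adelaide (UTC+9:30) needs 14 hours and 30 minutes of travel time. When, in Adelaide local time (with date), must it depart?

3:47 PM on July 17

Target arrival in UTC: 9:47 AM − 13:00 = 8:47 PM on Jul 17.
Subtract 14 hours and 30 minutes → departure 6:17 AM UTC on Jul 17.
Adelaide is UTC+9:30: 6:17 AM + 9:30 = 3:47 PM on Jul 17.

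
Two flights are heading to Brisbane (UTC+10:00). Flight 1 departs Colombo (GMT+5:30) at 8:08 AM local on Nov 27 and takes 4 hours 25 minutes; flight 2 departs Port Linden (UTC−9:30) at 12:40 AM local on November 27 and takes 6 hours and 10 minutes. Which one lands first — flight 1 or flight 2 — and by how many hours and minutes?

Flight 1 in UTC: 8:08 AM − 5:30 = 2:38 AM on Nov 27.
+4 hours 25 minutes → arrive 7:03 AM UTC on Nov 27.
Flight 2 in UTC: 12:40 AM + 9:30 = 10:10 AM on Nov 27.
+6 hours 10 minutes → arrive 4:20 PM UTC on Nov 27.
Flight 1 lands earlier by 9 hours 17 minutes.

the first, by 9 hours 17 minutes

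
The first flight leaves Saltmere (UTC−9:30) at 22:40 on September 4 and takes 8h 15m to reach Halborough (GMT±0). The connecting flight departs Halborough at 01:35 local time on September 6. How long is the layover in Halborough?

9 hours 10 minutes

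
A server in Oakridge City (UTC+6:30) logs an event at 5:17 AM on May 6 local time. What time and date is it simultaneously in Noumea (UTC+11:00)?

9:47 AM on May 6

In UTC: 5:17 AM − 6:30 = 10:47 PM on May 5.
Noumea is UTC+11:00: 10:47 PM + 11:00 = 9:47 AM on May 6.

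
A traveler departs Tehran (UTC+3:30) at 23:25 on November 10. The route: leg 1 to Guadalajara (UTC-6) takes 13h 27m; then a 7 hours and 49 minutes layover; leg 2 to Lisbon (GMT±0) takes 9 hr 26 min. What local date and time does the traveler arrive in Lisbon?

Convert departure to UTC: 23:25 − 3:30 = 19:55 UTC on Nov 10.
Add 13 hours 27 minutes leg 1 → 09:22 UTC (Nov 11).
Add 7 hours and 49 minutes layover in Guadalajara → 17:11 UTC.
Add 9 hours and 26 minutes leg 2 → 02:37 UTC (Nov 12).
Lisbon is UTC+0, so local arrival is the same: 02:37 on Nov 12.

02:37 on November 12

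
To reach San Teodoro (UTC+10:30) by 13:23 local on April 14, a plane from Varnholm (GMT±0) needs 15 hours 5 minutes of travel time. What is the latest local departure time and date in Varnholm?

11:48 on April 13

Target arrival in UTC: 13:23 − 10:30 = 02:53 on Apr 14.
Subtract 15 hours 5 minutes → departure 11:48 UTC on Apr 13.
Varnholm is UTC+0, so departure is 11:48 on Apr 13.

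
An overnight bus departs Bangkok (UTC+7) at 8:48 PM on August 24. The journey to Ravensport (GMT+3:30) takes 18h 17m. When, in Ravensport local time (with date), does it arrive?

11:35 AM on August 25

Convert departure to UTC: 8:48 PM − 7:00 = 1:48 PM UTC on Aug 24.
Add 18 hours 17 minutes travel time → 8:05 AM UTC (Aug 25).
Ravensport is UTC+3:30, so local arrival = 8:05 AM + 3:30 = 11:35 AM on Aug 25.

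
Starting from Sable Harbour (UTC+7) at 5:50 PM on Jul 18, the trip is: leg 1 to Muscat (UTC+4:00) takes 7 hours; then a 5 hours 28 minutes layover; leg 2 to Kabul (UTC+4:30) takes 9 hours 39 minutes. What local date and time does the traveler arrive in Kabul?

1:27 PM on July 19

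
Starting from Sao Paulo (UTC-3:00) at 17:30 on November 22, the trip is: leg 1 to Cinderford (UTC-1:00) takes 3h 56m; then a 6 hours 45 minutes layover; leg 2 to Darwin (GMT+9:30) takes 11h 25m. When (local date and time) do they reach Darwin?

Convert departure to UTC: 17:30 + 3:00 = 20:30 UTC on Nov 22.
Add 3 hours 56 minutes leg 1 → 00:26 UTC (Nov 23).
Add 6 hours and 45 minutes layover in Cinderford → 07:11 UTC.
Add 11 hours and 25 minutes leg 2 → 18:36 UTC.
Darwin is UTC+9:30, so local arrival = 18:36 + 9:30 = 04:06 on Nov 24.

04:06 on November 24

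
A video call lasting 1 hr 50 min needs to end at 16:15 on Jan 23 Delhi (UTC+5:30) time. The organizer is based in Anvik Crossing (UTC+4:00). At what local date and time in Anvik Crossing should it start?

Target end time in UTC: 16:15 − 5:30 = 10:45 on Jan 23.
Subtract 1 hour and 50 minutes → start 08:55 UTC on Jan 23.
Anvik Crossing is UTC+4:00: 08:55 + 4:00 = 12:55 on Jan 23.

12:55 on January 23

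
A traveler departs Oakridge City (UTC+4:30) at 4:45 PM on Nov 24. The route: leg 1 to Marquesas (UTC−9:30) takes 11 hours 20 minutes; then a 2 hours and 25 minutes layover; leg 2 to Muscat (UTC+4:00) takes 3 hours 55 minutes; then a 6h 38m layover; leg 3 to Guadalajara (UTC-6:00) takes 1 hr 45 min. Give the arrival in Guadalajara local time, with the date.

Convert departure to UTC: 4:45 PM − 4:30 = 12:15 PM UTC on Nov 24.
Add 11 hours and 20 minutes leg 1 → 11:35 PM UTC.
Add 2 hours 25 minutes layover in Marquesas → 2:00 AM UTC (Nov 25).
Add 3 hours and 55 minutes leg 2 → 5:55 AM UTC.
Add 6 hours and 38 minutes layover in Muscat → 12:33 PM UTC.
Add 1 hour 45 minutes leg 3 → 2:18 PM UTC.
Guadalajara is UTC−6:00, so local arrival = 2:18 PM − 6:00 = 8:18 AM on Nov 25.

8:18 AM on Nov 25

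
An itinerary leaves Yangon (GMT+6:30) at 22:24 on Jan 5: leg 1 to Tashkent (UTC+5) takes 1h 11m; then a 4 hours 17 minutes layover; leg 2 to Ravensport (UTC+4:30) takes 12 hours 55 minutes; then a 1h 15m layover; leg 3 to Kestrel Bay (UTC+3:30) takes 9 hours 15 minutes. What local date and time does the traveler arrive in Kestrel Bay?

00:17 on January 7

Convert departure to UTC: 22:24 − 6:30 = 15:54 UTC on Jan 5.
Add 1 hour and 11 minutes leg 1 → 17:05 UTC.
Add 4 hours and 17 minutes layover in Tashkent → 21:22 UTC.
Add 12 hours 55 minutes leg 2 → 10:17 UTC (Jan 6).
Add 1 hour 15 minutes layover in Ravensport → 11:32 UTC.
Add 9 hours and 15 minutes leg 3 → 20:47 UTC.
Kestrel Bay is UTC+3:30, so local arrival = 20:47 + 3:30 = 00:17 on Jan 7.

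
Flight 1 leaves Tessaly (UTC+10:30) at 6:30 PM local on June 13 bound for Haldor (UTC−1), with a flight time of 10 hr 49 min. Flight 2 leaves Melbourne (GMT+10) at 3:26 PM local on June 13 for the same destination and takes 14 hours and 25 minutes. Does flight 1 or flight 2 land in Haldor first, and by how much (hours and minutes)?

the first, by 1 hour 2 minutes

Flight 1 in UTC: 6:30 PM − 10:30 = 8:00 AM on Jun 13.
+10 hours 49 minutes → arrive 6:49 PM UTC on Jun 13.
Flight 2 in UTC: 3:26 PM − 10:00 = 5:26 AM on Jun 13.
+14 hours and 25 minutes → arrive 7:51 PM UTC on Jun 13.
Flight 1 lands earlier by 1 hour 2 minutes.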